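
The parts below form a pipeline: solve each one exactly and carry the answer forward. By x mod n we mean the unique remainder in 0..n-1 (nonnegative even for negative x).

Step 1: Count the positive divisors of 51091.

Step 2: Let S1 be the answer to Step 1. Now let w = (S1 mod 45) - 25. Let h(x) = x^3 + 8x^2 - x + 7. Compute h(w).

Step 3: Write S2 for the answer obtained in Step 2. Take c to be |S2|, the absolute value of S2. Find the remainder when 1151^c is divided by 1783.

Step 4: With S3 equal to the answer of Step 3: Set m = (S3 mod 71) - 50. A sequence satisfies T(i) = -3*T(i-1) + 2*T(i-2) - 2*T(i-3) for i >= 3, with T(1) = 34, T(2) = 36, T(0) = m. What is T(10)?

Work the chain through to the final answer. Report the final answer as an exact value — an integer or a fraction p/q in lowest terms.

Step 1: 51091 = 19 * 2689; number of divisors = (1+1) * (1+1) = 4; answer 4
Step 2: S1 = 4; w = -21; 1*(-21)^3 + 8*(-21)^2 - 1*(-21)^1 + 7 = (-9261) + (3528) + (21) + (7) = -5705; answer -5705
Step 3: S2 = -5705; c = 5705; squarings mod 1783: 1151^1=1151, 1151^2=32, 1151^4=1024, 1151^8=172, 1151^16=1056, 1151^32=761, 1151^64=1429, 1151^128=506, 1151^256=1067, 1151^512=935, 1151^1024=555, 1151^2048=1349, 1151^4096=1141; 1151^5705 = 1151^1 * 1151^8 * 1151^64 * 1151^512 * 1151^1024 * 1151^4096 = 586 (mod 1783); answer 586
Step 4: S3 = 586; m = -32; T(3) = -3*(36) + 2*(34) - 2*(-32) = 24; iterating: T(3)=24, T(4)=-68, T(5)=180, T(6)=-724, T(7)=2668, T(8)=-9812, T(9)=36220, T(10)=-133620; answer -133620

-133620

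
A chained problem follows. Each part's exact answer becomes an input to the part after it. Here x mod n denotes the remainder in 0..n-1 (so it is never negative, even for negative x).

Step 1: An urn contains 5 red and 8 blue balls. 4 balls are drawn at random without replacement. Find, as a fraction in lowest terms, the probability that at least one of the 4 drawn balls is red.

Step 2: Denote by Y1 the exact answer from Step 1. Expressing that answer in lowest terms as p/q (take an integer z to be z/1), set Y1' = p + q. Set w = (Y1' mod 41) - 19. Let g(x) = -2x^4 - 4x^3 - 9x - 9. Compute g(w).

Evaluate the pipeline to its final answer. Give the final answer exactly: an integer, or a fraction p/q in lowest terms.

Step 1: total draws C(13,4) = 715; complement C(8,4) = 70; favorable 715 - 70 = 645; P = 129/143; answer 129/143
Step 2: Y1 = 129/143; threaded value p + q = 272; w = 7; -2*(7)^4 - 4*(7)^3 - 9*(7)^1 - 9 = (-4802) + (-1372) + (-63) + (-9) = -6246; answer -6246

-6246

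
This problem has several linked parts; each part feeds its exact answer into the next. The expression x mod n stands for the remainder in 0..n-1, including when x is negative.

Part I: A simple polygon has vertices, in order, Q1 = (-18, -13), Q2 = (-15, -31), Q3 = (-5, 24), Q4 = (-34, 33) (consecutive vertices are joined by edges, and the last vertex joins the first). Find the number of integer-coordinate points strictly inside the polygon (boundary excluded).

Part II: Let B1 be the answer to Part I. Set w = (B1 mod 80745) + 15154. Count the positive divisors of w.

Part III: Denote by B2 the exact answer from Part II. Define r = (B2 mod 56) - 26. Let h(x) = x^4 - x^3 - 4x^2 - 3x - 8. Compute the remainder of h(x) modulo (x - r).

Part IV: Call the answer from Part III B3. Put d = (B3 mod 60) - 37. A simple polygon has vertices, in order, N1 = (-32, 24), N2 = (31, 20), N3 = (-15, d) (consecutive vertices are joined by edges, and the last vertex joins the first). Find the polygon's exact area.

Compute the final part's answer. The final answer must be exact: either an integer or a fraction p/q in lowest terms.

2137/2

Part I: cross terms: (-18*-31 - -15*-13)=363, (-15*24 - -5*-31)=-515, (-5*33 - -34*24)=651, (-34*-13 - -18*33)=1036; twice the area = |1535| = 1535; area = 1535/2; boundary points = 3 + 5 + 1 + 2 = 11; strictly interior points = area - boundary/2 + 1 = 763; answer 763
Part II: B1 = 763; w = 15917; 15917 = 11 * 1447; number of divisors = (1+1) * (1+1) = 4; answer 4
Part III: B2 = 4; r = -22; remainder = value at the root: 1*(-22)^4 - 1*(-22)^3 - 4*(-22)^2 - 3*(-22)^1 - 8 = (234256) + (10648) + (-1936) + (66) + (-8) = 243026; answer 243026
Part IV: B3 = 243026; d = -11; cross terms: (-32*20 - 31*24)=-1384, (31*-11 - -15*20)=-41, (-15*24 - -32*-11)=-712; twice the area = |-2137| = 2137; area = 2137/2; answer 2137/2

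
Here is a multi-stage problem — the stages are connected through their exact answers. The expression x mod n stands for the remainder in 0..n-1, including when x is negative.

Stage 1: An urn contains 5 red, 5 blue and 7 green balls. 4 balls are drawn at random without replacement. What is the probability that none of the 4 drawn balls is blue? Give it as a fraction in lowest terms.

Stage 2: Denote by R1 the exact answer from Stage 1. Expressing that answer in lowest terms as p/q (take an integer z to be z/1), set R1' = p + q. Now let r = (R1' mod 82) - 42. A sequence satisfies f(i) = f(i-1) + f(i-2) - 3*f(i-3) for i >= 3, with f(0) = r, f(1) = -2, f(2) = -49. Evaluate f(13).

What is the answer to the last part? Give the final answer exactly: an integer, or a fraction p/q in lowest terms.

3188

Stage 1: total draws C(17,4) = 2380; favorable C(12,4) = 495; P = 99/476; answer 99/476
Stage 2: R1 = 99/476; threaded value p + q = 575; r = -41; f(3) = 1*(-49) + 1*(-2) - 3*(-41) = 72; iterating: f(3)=72, f(4)=29, f(5)=248, f(6)=61, f(7)=222, f(8)=-461, f(9)=-422, f(10)=-1549, f(11)=-588, f(12)=-871, f(13)=3188; answer 3188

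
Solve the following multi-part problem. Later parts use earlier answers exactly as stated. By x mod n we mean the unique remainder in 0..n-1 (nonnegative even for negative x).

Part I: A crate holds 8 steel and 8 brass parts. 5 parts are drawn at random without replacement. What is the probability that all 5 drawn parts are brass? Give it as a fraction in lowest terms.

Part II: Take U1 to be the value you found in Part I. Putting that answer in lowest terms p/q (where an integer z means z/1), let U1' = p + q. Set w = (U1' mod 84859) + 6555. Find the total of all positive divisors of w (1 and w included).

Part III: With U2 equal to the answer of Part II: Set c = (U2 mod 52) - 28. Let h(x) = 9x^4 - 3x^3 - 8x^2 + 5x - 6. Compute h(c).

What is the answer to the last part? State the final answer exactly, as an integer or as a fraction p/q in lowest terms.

37842

Part I: total draws C(16,5) = 4368; favorable C(8,5) = 56; P = 1/78; answer 1/78
Part II: U1 = 1/78; threaded value p + q = 79; w = 6634; 6634 = 2 * 31 * 107; sigma = (1 + 2) * (1 + 31) * (1 + 107) = 3 * 32 * 108 = 10368; answer 10368
Part III: U2 = 10368; c = -8; 9*(-8)^4 - 3*(-8)^3 - 8*(-8)^2 + 5*(-8)^1 - 6 = (36864) + (1536) + (-512) + (-40) + (-6) = 37842; answer 37842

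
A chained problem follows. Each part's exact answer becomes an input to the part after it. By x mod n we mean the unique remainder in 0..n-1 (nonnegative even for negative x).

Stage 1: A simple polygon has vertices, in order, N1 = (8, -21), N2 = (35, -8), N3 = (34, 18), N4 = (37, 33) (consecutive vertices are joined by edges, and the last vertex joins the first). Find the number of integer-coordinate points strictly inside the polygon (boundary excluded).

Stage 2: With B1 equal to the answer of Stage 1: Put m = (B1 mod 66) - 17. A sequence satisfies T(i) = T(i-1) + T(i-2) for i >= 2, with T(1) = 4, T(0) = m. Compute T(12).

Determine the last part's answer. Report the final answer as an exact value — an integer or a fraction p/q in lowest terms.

1733

Stage 1: cross terms: (8*-8 - 35*-21)=671, (35*18 - 34*-8)=902, (34*33 - 37*18)=456, (37*-21 - 8*33)=-1041; twice the area = |988| = 988; area = 494; boundary points = 1 + 1 + 3 + 1 = 6; strictly interior points = area - boundary/2 + 1 = 492; answer 492
Stage 2: B1 = 492; m = 13; T(2) = 1*(4) + 1*(13) = 17; iterating: T(2)=17, T(3)=21, T(4)=38, T(5)=59, T(6)=97, T(7)=156, T(8)=253, T(9)=409, T(10)=662, T(11)=1071, T(12)=1733; answer 1733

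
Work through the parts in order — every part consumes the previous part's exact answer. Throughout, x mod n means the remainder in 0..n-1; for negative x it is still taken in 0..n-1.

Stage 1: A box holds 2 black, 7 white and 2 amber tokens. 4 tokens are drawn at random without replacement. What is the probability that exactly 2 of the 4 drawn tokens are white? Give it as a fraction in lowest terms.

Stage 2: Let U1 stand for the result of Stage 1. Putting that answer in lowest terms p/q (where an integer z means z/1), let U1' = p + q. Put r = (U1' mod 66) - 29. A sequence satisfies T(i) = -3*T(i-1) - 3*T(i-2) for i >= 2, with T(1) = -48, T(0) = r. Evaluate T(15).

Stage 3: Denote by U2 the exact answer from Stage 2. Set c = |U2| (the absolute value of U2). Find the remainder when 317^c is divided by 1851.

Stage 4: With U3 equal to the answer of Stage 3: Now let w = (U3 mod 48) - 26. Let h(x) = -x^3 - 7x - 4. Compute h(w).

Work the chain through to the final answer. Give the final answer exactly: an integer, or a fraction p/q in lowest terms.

Stage 1: total draws C(11,4) = 330; favorable C(7,2)*C(4,2) = 126; P = 21/55; answer 21/55
Stage 2: U1 = 21/55; threaded value p + q = 76; r = -19; T(2) = -3*(-48) - 3*(-19) = 201; iterating: T(2)=201, T(3)=-459, T(4)=774, T(5)=-945, T(6)=513, T(7)=1296, T(8)=-5427, T(9)=12393, T(10)=-20898, T(11)=25515, T(12)=-13851, T(13)=-34992, T(14)=146529, T(15)=-334611; answer -334611
Stage 3: U2 = -334611; c = 334611; squarings mod 1851: 317^1=317, 317^2=535, 317^4=1171, 317^8=1501, 317^16=334, 317^32=496, 317^64=1684, 317^128=124, 317^256=568, 317^512=550, 317^1024=787, 317^2048=1135, 317^4096=1780, 317^8192=1339, 317^16384=1153, 317^32768=391, 317^65536=1099, 317^131072=949, 317^262144=1015; 317^334611 = 317^1 * 317^2 * 317^16 * 317^256 * 317^512 * 317^2048 * 317^4096 * 317^65536 * 317^262144 = 1421 (mod 1851); answer 1421
Stage 4: U3 = 1421; w = 3; -1*(3)^3 - 7*(3)^1 - 4 = (-27) + (-21) + (-4) = -52; answer -52

-52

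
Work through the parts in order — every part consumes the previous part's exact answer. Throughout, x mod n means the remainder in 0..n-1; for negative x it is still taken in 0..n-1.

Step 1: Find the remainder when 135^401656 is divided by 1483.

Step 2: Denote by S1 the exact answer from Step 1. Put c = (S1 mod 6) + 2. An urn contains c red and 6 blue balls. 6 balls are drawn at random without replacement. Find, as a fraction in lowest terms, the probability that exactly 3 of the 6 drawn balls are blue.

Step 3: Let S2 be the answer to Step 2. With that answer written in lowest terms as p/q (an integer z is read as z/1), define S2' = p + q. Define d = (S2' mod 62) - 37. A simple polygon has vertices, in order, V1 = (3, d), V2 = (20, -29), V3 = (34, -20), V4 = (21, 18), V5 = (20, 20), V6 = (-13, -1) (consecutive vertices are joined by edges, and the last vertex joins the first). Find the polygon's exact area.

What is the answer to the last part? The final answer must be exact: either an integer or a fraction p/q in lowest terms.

1537/2

Step 1: squarings mod 1483: 135^1=135, 135^2=429, 135^4=149, 135^8=1439, 135^16=453, 135^32=555, 135^64=1044, 135^128=1414, 135^256=312, 135^512=949, 135^1024=420, 135^2048=1406, 135^4096=1480, 135^8192=9, 135^16384=81, 135^32768=629, 135^65536=1163, 135^131072=73, 135^262144=880; 135^401656 = 135^8 * 135^16 * 135^32 * 135^64 * 135^128 * 135^8192 * 135^131072 * 135^262144 = 815 (mod 1483); answer 815
Step 2: S1 = 815; c = 7; total draws C(13,6) = 1716; favorable C(6,3)*C(7,3) = 700; P = 175/429; answer 175/429
Step 3: S2 = 175/429; threaded value p + q = 604; d = 9; cross terms: (3*-29 - 20*9)=-267, (20*-20 - 34*-29)=586, (34*18 - 21*-20)=1032, (21*20 - 20*18)=60, (20*-1 - -13*20)=240, (-13*9 - 3*-1)=-114; twice the area = |1537| = 1537; area = 1537/2; answer 1537/2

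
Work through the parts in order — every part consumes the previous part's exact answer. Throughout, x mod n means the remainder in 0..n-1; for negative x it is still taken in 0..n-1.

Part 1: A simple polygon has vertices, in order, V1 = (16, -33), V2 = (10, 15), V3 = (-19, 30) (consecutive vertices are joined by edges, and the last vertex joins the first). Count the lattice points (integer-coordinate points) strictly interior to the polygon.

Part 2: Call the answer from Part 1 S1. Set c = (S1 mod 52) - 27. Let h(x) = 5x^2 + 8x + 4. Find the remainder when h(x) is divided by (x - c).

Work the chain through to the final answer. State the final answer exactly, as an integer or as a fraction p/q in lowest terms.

136

Part 1: cross terms: (16*15 - 10*-33)=570, (10*30 - -19*15)=585, (-19*-33 - 16*30)=147; twice the area = |1302| = 1302; area = 651; boundary points = 6 + 1 + 7 = 14; strictly interior points = area - boundary/2 + 1 = 645; answer 645
Part 2: S1 = 645; c = -6; remainder = value at the root: 5*(-6)^2 + 8*(-6)^1 + 4 = (180) + (-48) + (4) = 136; answer 136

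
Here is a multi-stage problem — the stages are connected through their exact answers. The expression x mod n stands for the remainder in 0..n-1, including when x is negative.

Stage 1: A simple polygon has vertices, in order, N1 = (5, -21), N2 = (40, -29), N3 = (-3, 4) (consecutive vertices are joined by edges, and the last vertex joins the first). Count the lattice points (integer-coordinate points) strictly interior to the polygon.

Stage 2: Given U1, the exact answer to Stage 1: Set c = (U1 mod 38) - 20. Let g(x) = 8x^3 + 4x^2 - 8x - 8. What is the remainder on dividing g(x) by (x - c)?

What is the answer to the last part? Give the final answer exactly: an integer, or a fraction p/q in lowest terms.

Stage 1: cross terms: (5*-29 - 40*-21)=695, (40*4 - -3*-29)=73, (-3*-21 - 5*4)=43; twice the area = |811| = 811; area = 811/2; boundary points = 1 + 1 + 1 = 3; strictly interior points = area - boundary/2 + 1 = 405; answer 405
Stage 2: U1 = 405; c = 5; remainder = value at the root: 8*(5)^3 + 4*(5)^2 - 8*(5)^1 - 8 = (1000) + (100) + (-40) + (-8) = 1052; answer 1052

1052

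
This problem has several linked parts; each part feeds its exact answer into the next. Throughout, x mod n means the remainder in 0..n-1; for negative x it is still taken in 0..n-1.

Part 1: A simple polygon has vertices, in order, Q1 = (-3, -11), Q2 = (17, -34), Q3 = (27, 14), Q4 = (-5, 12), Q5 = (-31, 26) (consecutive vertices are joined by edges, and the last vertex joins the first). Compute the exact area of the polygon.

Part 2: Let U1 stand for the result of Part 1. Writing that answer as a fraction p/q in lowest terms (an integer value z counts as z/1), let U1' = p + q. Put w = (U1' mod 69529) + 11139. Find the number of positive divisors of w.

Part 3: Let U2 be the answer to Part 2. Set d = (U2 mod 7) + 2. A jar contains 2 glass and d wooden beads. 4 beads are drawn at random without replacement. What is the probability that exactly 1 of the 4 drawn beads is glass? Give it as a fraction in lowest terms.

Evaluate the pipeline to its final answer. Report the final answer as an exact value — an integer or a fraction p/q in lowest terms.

4/7

Part 1: cross terms: (-3*-34 - 17*-11)=289, (17*14 - 27*-34)=1156, (27*12 - -5*14)=394, (-5*26 - -31*12)=242, (-31*-11 - -3*26)=419; twice the area = |2500| = 2500; area = 1250; answer 1250
Part 2: U1 = 1250; threaded value p + q = 1251; w = 12390; 12390 = 2 * 3 * 5 * 7 * 59; number of divisors = (1+1) * (1+1) * (1+1) * (1+1) * (1+1) = 32; answer 32
Part 3: U2 = 32; d = 6; total draws C(8,4) = 70; favorable C(2,1)*C(6,3) = 40; P = 4/7; answer 4/7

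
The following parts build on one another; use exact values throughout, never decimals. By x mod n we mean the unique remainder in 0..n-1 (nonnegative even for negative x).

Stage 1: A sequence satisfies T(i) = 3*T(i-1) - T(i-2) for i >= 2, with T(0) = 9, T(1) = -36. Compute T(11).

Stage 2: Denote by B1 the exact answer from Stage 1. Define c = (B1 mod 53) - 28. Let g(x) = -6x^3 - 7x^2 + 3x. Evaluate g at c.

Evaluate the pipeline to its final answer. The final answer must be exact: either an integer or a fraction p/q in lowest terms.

60434

Stage 1: T(2) = 3*(-36) - 1*(9) = -117; iterating: T(2)=-117, T(3)=-315, T(4)=-828, T(5)=-2169, T(6)=-5679, T(7)=-14868, T(8)=-38925, T(9)=-101907, T(10)=-266796, T(11)=-698481; answer -698481
Stage 2: B1 = -698481; c = -22; -6*(-22)^3 - 7*(-22)^2 + 3*(-22)^1 = (63888) + (-3388) + (-66) = 60434; answer 60434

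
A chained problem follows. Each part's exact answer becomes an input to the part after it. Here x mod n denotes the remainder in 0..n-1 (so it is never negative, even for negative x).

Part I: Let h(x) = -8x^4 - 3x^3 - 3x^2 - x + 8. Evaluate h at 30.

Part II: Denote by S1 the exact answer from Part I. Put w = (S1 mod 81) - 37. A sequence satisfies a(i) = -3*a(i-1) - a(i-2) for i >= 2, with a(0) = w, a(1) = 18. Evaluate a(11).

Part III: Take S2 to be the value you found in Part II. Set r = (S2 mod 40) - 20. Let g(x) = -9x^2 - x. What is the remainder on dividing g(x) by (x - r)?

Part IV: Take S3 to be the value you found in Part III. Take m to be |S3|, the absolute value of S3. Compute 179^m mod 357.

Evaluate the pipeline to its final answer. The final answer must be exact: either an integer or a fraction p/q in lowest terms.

Part I: -8*(30)^4 - 3*(30)^3 - 3*(30)^2 - 1*(30)^1 + 8 = (-6480000) + (-81000) + (-2700) + (-30) + (8) = -6563722; answer -6563722
Part II: S1 = -6563722; w = -5; a(2) = -3*(18) - 1*(-5) = -49; iterating: a(2)=-49, a(3)=129, a(4)=-338, a(5)=885, a(6)=-2317, a(7)=6066, a(8)=-15881, a(9)=41577, a(10)=-108850, a(11)=284973; answer 284973
Part III: S2 = 284973; r = -7; remainder = value at the root: -9*(-7)^2 - 1*(-7)^1 = (-441) + (7) = -434; answer -434
Part IV: S3 = -434; m = 434; squarings mod 357: 179^1=179, 179^2=268, 179^4=67, 179^8=205, 179^16=256, 179^32=205, 179^64=256, 179^128=205, 179^256=256; 179^434 = 179^2 * 179^16 * 179^32 * 179^128 * 179^256 = 268 (mod 357); answer 268

268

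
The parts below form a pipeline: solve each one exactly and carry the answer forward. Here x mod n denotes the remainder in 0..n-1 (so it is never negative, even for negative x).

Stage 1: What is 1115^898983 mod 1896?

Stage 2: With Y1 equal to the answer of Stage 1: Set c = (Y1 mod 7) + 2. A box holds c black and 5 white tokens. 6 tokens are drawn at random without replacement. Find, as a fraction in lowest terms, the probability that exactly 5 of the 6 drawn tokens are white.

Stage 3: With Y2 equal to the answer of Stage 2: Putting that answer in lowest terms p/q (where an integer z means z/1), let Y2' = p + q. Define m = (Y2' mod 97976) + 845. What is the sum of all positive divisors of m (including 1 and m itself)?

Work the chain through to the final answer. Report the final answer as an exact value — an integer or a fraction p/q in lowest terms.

2280

Stage 1: squarings mod 1896: 1115^1=1115, 1115^2=1345, 1115^4=241, 1115^8=1201, 1115^16=1441, 1115^32=361, 1115^64=1393, 1115^128=841, 1115^256=73, 1115^512=1537, 1115^1024=1849, 1115^2048=313, 1115^4096=1273, 1115^8192=1345, 1115^16384=241, 1115^32768=1201, 1115^65536=1441, 1115^131072=361, 1115^262144=1393, 1115^524288=841; 1115^898983 = 1115^1 * 1115^2 * 1115^4 * 1115^32 * 1115^128 * 1115^256 * 1115^512 * 1115^1024 * 1115^4096 * 1115^8192 * 1115^32768 * 1115^65536 * 1115^262144 * 1115^524288 = 563 (mod 1896); answer 563
Stage 2: Y1 = 563; c = 5; total draws C(10,6) = 210; favorable C(5,5)*C(5,1) = 5; P = 1/42; answer 1/42
Stage 3: Y2 = 1/42; threaded value p + q = 43; m = 888; 888 = 2^3 * 3 * 37; sigma = (1 + 2 + 4 + 8) * (1 + 3) * (1 + 37) = 15 * 4 * 38 = 2280; answer 2280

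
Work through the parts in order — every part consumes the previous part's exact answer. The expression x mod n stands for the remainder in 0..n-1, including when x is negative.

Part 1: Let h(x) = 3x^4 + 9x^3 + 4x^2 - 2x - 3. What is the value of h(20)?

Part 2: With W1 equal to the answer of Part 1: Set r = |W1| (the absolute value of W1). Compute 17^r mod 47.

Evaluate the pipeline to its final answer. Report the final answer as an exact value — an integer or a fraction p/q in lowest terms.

Part 1: 3*(20)^4 + 9*(20)^3 + 4*(20)^2 - 2*(20)^1 - 3 = (480000) + (72000) + (1600) + (-40) + (-3) = 553557; answer 553557
Part 2: W1 = 553557; r = 553557; squarings mod 47: 17^1=17, 17^2=7, 17^4=2, 17^8=4, 17^16=16, 17^32=21, 17^64=18, 17^128=42, 17^256=25, 17^512=14, 17^1024=8, 17^2048=17, 17^4096=7, 17^8192=2, 17^16384=4, 17^32768=16, 17^65536=21, 17^131072=18, 17^262144=42, 17^524288=25; 17^553557 = 17^1 * 17^4 * 17^16 * 17^64 * 17^512 * 17^4096 * 17^8192 * 17^16384 * 17^524288 = 16 (mod 47); answer 16

16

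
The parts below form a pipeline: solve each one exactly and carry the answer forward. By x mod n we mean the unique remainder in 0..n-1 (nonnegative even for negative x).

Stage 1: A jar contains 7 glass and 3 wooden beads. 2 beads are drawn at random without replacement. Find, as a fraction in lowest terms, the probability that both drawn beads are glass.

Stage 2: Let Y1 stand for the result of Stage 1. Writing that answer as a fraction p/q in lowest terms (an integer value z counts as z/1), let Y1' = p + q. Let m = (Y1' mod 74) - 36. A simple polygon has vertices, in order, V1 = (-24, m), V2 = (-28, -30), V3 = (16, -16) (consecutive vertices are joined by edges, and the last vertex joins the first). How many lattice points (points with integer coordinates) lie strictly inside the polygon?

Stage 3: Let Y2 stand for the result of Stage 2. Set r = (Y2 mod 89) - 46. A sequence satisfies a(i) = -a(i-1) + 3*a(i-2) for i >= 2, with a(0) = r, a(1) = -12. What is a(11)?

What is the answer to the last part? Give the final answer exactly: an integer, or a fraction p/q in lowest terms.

Stage 1: total draws C(10,2) = 45; favorable C(7,2) = 21; P = 7/15; answer 7/15
Stage 2: Y1 = 7/15; threaded value p + q = 22; m = -14; cross terms: (-24*-30 - -28*-14)=328, (-28*-16 - 16*-30)=928, (16*-14 - -24*-16)=-608; twice the area = |648| = 648; area = 324; boundary points = 4 + 2 + 2 = 8; strictly interior points = area - boundary/2 + 1 = 321; answer 321
Stage 3: Y2 = 321; r = 8; a(2) = -1*(-12) + 3*(8) = 36; iterating: a(2)=36, a(3)=-72, a(4)=180, a(5)=-396, a(6)=936, a(7)=-2124, a(8)=4932, a(9)=-11304, a(10)=26100, a(11)=-60012; answer -60012

-60012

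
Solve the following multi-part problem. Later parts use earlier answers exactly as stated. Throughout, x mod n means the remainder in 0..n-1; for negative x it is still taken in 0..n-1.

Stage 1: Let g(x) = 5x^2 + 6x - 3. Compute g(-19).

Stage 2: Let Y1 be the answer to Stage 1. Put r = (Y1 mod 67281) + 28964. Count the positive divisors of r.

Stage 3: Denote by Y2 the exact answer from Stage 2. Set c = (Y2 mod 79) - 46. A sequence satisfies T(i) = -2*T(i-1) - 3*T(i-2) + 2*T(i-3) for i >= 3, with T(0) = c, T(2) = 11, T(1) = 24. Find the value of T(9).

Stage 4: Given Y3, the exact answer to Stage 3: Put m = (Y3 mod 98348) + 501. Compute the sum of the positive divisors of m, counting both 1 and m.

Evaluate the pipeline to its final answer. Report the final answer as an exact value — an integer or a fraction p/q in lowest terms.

96552

Stage 1: 5*(-19)^2 + 6*(-19)^1 - 3 = (1805) + (-114) + (-3) = 1688; answer 1688
Stage 2: Y1 = 1688; r = 30652; 30652 = 2^2 * 79 * 97; number of divisors = (2+1) * (1+1) * (1+1) = 12; answer 12
Stage 3: Y2 = 12; c = -34; T(3) = -2*(11) - 3*(24) + 2*(-34) = -162; iterating: T(3)=-162, T(4)=339, T(5)=-170, T(6)=-1001, T(7)=3190, T(8)=-3717, T(9)=-4138; answer -4138
Stage 4: Y3 = -4138; m = 94711; 94711 = 53 * 1787; sigma = (1 + 53) * (1 + 1787) = 54 * 1788 = 96552; answer 96552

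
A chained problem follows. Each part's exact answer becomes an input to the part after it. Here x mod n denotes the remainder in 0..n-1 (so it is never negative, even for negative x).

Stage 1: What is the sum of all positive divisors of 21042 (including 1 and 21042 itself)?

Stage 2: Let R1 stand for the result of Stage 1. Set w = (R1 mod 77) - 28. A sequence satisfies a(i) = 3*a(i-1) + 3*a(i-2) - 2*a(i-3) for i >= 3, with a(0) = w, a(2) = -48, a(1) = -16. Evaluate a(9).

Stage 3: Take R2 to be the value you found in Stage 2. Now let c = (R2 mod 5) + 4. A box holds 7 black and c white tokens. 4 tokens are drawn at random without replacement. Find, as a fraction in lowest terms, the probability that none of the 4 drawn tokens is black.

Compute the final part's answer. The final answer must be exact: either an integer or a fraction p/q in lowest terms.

2/39

Stage 1: 21042 = 2 * 3^2 * 7 * 167; sigma = (1 + 2) * (1 + 3 + 9) * (1 + 7) * (1 + 167) = 3 * 13 * 8 * 168 = 52416; answer 52416
Stage 2: R1 = 52416; w = 28; a(3) = 3*(-48) + 3*(-16) - 2*(28) = -248; iterating: a(3)=-248, a(4)=-856, a(5)=-3216, a(6)=-11720, a(7)=-43096, a(8)=-158016, a(9)=-579896; answer -579896
Stage 3: R2 = -579896; c = 8; total draws C(15,4) = 1365; favorable C(8,4) = 70; P = 2/39; answer 2/39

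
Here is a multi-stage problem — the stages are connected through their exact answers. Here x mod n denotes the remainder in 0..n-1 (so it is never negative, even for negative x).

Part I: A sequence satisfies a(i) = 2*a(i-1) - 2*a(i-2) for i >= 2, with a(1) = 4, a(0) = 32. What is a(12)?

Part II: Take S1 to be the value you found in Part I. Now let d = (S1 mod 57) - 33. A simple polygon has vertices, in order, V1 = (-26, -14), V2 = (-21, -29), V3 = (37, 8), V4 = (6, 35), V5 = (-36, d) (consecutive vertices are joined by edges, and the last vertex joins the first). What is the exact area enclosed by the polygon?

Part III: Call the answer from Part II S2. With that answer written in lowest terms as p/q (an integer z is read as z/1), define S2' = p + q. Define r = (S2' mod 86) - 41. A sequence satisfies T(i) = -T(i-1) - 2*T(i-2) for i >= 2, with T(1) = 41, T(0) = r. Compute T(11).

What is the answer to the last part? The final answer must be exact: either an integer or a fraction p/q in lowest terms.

1735

Part I: a(2) = 2*(4) - 2*(32) = -56; iterating: a(2)=-56, a(3)=-120, a(4)=-128, a(5)=-16, a(6)=224, a(7)=480, a(8)=512, a(9)=64, a(10)=-896, a(11)=-1920, a(12)=-2048; answer -2048
Part II: S1 = -2048; d = -29; cross terms: (-26*-29 - -21*-14)=460, (-21*8 - 37*-29)=905, (37*35 - 6*8)=1247, (6*-29 - -36*35)=1086, (-36*-14 - -26*-29)=-250; twice the area = |3448| = 3448; area = 1724; answer 1724
Part III: S2 = 1724; threaded value p + q = 1725; r = -36; T(2) = -1*(41) - 2*(-36) = 31; iterating: T(2)=31, T(3)=-113, T(4)=51, T(5)=175, T(6)=-277, T(7)=-73, T(8)=627, T(9)=-481, T(10)=-773, T(11)=1735; answer 1735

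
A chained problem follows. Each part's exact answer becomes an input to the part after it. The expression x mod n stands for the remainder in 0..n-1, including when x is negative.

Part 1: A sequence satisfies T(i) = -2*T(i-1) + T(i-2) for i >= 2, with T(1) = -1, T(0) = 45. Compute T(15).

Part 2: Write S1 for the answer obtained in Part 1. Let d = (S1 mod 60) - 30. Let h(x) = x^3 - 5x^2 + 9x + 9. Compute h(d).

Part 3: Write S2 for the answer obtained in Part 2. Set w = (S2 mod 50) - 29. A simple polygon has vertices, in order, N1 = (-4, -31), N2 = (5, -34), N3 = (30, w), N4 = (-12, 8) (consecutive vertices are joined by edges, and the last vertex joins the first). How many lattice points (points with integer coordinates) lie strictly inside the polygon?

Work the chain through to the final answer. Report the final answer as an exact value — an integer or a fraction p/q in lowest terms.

1017

Part 1: T(2) = -2*(-1) + 1*(45) = 47; iterating: T(2)=47, T(3)=-95, T(4)=237, T(5)=-569, T(6)=1375, T(7)=-3319, T(8)=8013, T(9)=-19345, T(10)=46703, T(11)=-112751, T(12)=272205, T(13)=-657161, T(14)=1586527, T(15)=-3830215; answer -3830215
Part 2: S1 = -3830215; d = -25; 1*(-25)^3 - 5*(-25)^2 + 9*(-25)^1 + 9 = (-15625) + (-3125) + (-225) + (9) = -18966; answer -18966
Part 3: S2 = -18966; w = 5; cross terms: (-4*-34 - 5*-31)=291, (5*5 - 30*-34)=1045, (30*8 - -12*5)=300, (-12*-31 - -4*8)=404; twice the area = |2040| = 2040; area = 1020; boundary points = 3 + 1 + 3 + 1 = 8; strictly interior points = area - boundary/2 + 1 = 1017; answer 1017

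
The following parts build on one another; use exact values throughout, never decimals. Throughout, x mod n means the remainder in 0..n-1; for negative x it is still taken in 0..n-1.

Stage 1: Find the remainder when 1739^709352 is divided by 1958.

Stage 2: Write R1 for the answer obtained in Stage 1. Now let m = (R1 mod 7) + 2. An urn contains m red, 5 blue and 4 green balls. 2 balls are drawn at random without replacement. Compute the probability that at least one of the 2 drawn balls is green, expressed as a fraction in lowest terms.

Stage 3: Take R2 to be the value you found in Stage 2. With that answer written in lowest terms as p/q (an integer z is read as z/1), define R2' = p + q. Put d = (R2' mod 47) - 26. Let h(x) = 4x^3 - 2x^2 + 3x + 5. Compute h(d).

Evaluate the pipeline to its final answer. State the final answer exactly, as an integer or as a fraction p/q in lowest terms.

-949

Stage 1: squarings mod 1958: 1739^1=1739, 1739^2=969, 1739^4=1079, 1739^8=1189, 1739^16=45, 1739^32=67, 1739^64=573, 1739^128=1343, 1739^256=331, 1739^512=1871, 1739^1024=1695, 1739^2048=639, 1739^4096=1057, 1739^8192=1189, 1739^16384=45, 1739^32768=67, 1739^65536=573, 1739^131072=1343, 1739^262144=331, 1739^524288=1871; 1739^709352 = 1739^8 * 1739^32 * 1739^64 * 1739^128 * 1739^512 * 1739^4096 * 1739^16384 * 1739^32768 * 1739^131072 * 1739^524288 = 1871 (mod 1958); answer 1871
Stage 2: R1 = 1871; m = 4; total draws C(13,2) = 78; complement C(9,2) = 36; favorable 78 - 36 = 42; P = 7/13; answer 7/13
Stage 3: R2 = 7/13; threaded value p + q = 20; d = -6; 4*(-6)^3 - 2*(-6)^2 + 3*(-6)^1 + 5 = (-864) + (-72) + (-18) + (5) = -949; answer -949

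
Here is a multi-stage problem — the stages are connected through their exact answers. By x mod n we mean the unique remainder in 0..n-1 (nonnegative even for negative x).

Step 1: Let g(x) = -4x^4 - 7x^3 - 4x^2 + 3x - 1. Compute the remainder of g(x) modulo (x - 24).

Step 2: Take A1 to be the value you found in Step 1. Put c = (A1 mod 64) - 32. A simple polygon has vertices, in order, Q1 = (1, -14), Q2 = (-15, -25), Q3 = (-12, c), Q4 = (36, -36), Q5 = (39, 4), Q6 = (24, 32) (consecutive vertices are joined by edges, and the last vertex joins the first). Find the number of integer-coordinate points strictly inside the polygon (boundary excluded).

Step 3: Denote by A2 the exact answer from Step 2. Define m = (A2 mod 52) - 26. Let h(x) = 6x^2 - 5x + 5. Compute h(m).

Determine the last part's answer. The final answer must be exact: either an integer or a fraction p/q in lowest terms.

121

Step 1: remainder = value at the root: -4*(24)^4 - 7*(24)^3 - 4*(24)^2 + 3*(24)^1 - 1 = (-1327104) + (-96768) + (-2304) + (72) + (-1) = -1426105; answer -1426105
Step 2: A1 = -1426105; c = -25; cross terms: (1*-25 - -15*-14)=-235, (-15*-25 - -12*-25)=75, (-12*-36 - 36*-25)=1332, (36*4 - 39*-36)=1548, (39*32 - 24*4)=1152, (24*-14 - 1*32)=-368; twice the area = |3504| = 3504; area = 1752; boundary points = 1 + 3 + 1 + 1 + 1 + 23 = 30; strictly interior points = area - boundary/2 + 1 = 1738; answer 1738
Step 3: A2 = 1738; m = -4; 6*(-4)^2 - 5*(-4)^1 + 5 = (96) + (20) + (5) = 121; answer 121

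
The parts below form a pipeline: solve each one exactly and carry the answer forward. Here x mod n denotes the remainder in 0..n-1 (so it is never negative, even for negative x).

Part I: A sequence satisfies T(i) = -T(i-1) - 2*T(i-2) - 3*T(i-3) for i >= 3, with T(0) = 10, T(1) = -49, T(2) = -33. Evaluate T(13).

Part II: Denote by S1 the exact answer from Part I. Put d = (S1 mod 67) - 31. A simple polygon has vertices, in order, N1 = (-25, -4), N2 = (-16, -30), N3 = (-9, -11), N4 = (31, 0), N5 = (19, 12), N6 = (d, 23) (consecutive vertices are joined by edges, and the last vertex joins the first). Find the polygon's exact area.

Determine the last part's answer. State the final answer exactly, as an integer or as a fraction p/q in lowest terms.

Part I: T(3) = -1*(-33) - 2*(-49) - 3*(10) = 101; iterating: T(3)=101, T(4)=112, T(5)=-215, T(6)=-312, T(7)=406, T(8)=863, T(9)=-739, T(10)=-2205, T(11)=1094, T(12)=5533, T(13)=-1106; answer -1106
Part II: S1 = -1106; d = 2; cross terms: (-25*-30 - -16*-4)=686, (-16*-11 - -9*-30)=-94, (-9*0 - 31*-11)=341, (31*12 - 19*0)=372, (19*23 - 2*12)=413, (2*-4 - -25*23)=567; twice the area = |2285| = 2285; area = 2285/2; answer 2285/2

2285/2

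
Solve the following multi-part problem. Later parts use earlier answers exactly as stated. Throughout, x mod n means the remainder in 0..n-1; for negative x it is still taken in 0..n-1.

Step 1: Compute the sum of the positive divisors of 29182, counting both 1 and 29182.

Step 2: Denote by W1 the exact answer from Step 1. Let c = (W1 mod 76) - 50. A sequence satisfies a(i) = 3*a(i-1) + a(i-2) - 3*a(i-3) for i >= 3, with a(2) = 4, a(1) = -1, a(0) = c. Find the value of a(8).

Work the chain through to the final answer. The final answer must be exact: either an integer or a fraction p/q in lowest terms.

44230

Step 1: 29182 = 2 * 14591; sigma = (1 + 2) * (1 + 14591) = 3 * 14592 = 43776; answer 43776
Step 2: W1 = 43776; c = -50; a(3) = 3*(4) + 1*(-1) - 3*(-50) = 161; iterating: a(3)=161, a(4)=490, a(5)=1619, a(6)=4864, a(7)=14741, a(8)=44230; answer 44230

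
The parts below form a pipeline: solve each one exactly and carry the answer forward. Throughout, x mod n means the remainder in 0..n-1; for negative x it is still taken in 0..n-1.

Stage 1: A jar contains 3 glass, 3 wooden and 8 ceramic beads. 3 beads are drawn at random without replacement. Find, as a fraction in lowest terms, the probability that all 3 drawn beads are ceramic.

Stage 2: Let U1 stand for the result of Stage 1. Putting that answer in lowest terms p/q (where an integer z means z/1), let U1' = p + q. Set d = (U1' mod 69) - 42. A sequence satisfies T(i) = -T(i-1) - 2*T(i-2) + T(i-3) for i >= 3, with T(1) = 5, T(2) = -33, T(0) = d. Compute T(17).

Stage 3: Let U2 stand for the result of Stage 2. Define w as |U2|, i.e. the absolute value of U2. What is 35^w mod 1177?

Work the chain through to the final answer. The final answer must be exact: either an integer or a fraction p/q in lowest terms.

Stage 1: total draws C(14,3) = 364; favorable C(8,3) = 56; P = 2/13; answer 2/13
Stage 2: U1 = 2/13; threaded value p + q = 15; d = -27; T(3) = -1*(-33) - 2*(5) + 1*(-27) = -4; iterating: T(3)=-4, T(4)=75, T(5)=-100, T(6)=-54, T(7)=329, T(8)=-321, T(9)=-391, T(10)=1362, T(11)=-901, T(12)=-2214, T(13)=5378, T(14)=-1851, T(15)=-11119, T(16)=20199, T(17)=188; answer 188
Stage 3: U2 = 188; w = 188; squarings mod 1177: 35^1=35, 35^2=48, 35^4=1127, 35^8=146, 35^16=130, 35^32=422, 35^64=357, 35^128=333; 35^188 = 35^4 * 35^8 * 35^16 * 35^32 * 35^128 = 47 (mod 1177); answer 47

47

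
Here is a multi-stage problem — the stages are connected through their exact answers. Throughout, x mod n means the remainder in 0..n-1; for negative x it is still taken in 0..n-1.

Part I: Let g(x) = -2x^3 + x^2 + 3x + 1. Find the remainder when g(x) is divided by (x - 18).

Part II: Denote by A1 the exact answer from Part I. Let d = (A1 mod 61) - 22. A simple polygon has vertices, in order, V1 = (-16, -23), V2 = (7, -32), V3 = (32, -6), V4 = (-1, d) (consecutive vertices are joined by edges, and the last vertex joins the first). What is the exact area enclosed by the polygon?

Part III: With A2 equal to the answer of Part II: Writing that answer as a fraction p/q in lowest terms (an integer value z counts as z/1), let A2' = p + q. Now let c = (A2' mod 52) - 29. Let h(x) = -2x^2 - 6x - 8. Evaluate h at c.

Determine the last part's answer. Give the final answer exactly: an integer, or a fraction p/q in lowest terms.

Part I: remainder = value at the root: -2*(18)^3 + 1*(18)^2 + 3*(18)^1 + 1 = (-11664) + (324) + (54) + (1) = -11285; answer -11285
Part II: A1 = -11285; d = -22; cross terms: (-16*-32 - 7*-23)=673, (7*-6 - 32*-32)=982, (32*-22 - -1*-6)=-710, (-1*-23 - -16*-22)=-329; twice the area = |616| = 616; area = 308; answer 308
Part III: A2 = 308; threaded value p + q = 309; c = 20; -2*(20)^2 - 6*(20)^1 - 8 = (-800) + (-120) + (-8) = -928; answer -928

-928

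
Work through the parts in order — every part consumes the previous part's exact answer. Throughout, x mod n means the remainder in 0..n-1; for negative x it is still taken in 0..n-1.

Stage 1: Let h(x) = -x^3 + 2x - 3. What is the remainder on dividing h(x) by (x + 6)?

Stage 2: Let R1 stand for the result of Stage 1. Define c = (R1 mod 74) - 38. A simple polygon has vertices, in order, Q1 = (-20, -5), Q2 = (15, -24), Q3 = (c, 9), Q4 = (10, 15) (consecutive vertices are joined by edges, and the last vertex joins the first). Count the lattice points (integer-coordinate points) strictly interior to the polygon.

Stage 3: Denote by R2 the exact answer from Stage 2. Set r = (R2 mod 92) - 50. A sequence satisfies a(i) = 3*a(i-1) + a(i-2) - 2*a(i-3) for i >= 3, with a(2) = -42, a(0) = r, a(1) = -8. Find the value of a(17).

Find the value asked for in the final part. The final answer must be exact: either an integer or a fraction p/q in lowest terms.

Stage 1: remainder = value at the root: -1*(-6)^3 + 2*(-6)^1 - 3 = (216) + (-12) + (-3) = 201; answer 201
Stage 2: R1 = 201; c = 15; cross terms: (-20*-24 - 15*-5)=555, (15*9 - 15*-24)=495, (15*15 - 10*9)=135, (10*-5 - -20*15)=250; twice the area = |1435| = 1435; area = 1435/2; boundary points = 1 + 33 + 1 + 10 = 45; strictly interior points = area - boundary/2 + 1 = 696; answer 696
Stage 3: R2 = 696; r = 2; a(3) = 3*(-42) + 1*(-8) - 2*(2) = -138; iterating: a(3)=-138, a(4)=-440, a(5)=-1374, a(6)=-4286, a(7)=-13352, a(8)=-41594, a(9)=-129562, a(10)=-403576, a(11)=-1257102, a(12)=-3915758, a(13)=-12197224, a(14)=-37993226, a(15)=-118345386, a(16)=-368634936, a(17)=-1148263742; answer -1148263742

-1148263742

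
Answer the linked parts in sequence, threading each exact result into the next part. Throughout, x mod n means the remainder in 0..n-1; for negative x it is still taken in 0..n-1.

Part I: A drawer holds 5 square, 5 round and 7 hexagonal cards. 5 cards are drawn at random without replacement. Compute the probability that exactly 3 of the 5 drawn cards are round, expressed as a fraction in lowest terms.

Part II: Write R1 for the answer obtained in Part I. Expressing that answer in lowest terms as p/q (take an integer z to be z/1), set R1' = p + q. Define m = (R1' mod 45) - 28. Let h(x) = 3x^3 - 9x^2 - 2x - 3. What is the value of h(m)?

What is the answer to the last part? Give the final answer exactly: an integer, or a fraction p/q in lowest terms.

Part I: total draws C(17,5) = 6188; favorable C(5,3)*C(12,2) = 660; P = 165/1547; answer 165/1547
Part II: R1 = 165/1547; threaded value p + q = 1712; m = -26; 3*(-26)^3 - 9*(-26)^2 - 2*(-26)^1 - 3 = (-52728) + (-6084) + (52) + (-3) = -58763; answer -58763

-58763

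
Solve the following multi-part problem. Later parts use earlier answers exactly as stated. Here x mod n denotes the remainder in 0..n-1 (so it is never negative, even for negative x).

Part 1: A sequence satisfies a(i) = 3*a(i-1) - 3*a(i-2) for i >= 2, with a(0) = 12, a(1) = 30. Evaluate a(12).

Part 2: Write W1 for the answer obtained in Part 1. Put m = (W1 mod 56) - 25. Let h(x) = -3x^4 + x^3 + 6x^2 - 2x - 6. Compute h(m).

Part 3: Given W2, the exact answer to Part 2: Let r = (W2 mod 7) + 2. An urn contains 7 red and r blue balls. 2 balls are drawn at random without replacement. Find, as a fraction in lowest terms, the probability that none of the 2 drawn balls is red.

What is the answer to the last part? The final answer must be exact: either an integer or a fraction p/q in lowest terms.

5/33

Part 1: a(2) = 3*(30) - 3*(12) = 54; iterating: a(2)=54, a(3)=72, a(4)=54, a(5)=-54, a(6)=-324, a(7)=-810, a(8)=-1458, a(9)=-1944, a(10)=-1458, a(11)=1458, a(12)=8748; answer 8748
Part 2: W1 = 8748; m = -13; -3*(-13)^4 + 1*(-13)^3 + 6*(-13)^2 - 2*(-13)^1 - 6 = (-85683) + (-2197) + (1014) + (26) + (-6) = -86846; answer -86846
Part 3: W2 = -86846; r = 5; total draws C(12,2) = 66; favorable C(5,2) = 10; P = 5/33; answer 5/33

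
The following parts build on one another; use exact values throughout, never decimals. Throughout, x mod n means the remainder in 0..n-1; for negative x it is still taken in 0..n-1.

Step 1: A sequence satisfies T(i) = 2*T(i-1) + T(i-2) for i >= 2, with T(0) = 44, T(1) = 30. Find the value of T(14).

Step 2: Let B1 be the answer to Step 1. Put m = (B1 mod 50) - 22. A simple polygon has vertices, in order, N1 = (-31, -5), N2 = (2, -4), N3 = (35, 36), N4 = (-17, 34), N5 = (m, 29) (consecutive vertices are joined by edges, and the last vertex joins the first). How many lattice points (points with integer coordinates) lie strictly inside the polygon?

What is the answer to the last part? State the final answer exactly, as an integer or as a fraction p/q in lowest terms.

Step 1: T(2) = 2*(30) + 1*(44) = 104; iterating: T(2)=104, T(3)=238, T(4)=580, T(5)=1398, T(6)=3376, T(7)=8150, T(8)=19676, T(9)=47502, T(10)=114680, T(11)=276862, T(12)=668404, T(13)=1613670, T(14)=3895744; answer 3895744
Step 2: B1 = 3895744; m = 22; cross terms: (-31*-4 - 2*-5)=134, (2*36 - 35*-4)=212, (35*34 - -17*36)=1802, (-17*29 - 22*34)=-1241, (22*-5 - -31*29)=789; twice the area = |1696| = 1696; area = 848; boundary points = 1 + 1 + 2 + 1 + 1 = 6; strictly interior points = area - boundary/2 + 1 = 846; answer 846

846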